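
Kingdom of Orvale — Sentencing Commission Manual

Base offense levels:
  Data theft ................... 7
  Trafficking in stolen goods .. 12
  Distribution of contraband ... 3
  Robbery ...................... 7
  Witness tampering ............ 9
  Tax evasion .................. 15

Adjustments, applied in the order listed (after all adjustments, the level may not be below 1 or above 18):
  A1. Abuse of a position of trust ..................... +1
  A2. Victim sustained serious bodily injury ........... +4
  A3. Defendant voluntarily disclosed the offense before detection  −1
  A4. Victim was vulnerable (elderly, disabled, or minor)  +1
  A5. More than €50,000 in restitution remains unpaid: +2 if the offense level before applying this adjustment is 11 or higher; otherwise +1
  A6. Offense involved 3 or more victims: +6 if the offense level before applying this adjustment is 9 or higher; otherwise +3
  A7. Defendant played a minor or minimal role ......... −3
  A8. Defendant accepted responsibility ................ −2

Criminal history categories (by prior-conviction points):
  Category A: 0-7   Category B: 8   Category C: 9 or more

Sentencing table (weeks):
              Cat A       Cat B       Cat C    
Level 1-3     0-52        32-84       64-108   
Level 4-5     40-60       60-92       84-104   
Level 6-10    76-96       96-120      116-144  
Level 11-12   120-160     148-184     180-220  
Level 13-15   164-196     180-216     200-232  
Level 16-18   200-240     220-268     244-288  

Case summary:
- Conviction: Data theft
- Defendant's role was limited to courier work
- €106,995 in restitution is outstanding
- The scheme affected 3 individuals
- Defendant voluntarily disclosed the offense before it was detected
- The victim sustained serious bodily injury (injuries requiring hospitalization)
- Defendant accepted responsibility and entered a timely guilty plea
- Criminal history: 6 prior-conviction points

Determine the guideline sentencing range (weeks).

Base offense level for data theft: 7.
A1 does not apply.
A2 applies: 7 + 4 = 11.
A3 applies: 11 − 1 = 10.
A5 applies (level before this adjustment is 10 < 11, so +1): 10 + 1 = 11.
A6 applies (level before this adjustment is 11 ≥ 9, so +6): 11 + 6 = 17.
A7 applies: 17 − 3 = 14.
A8 applies: 14 − 2 = 12.
Final offense level: 12.
Criminal history: 6 prior points → Category A (0-7).
Level 12 falls in the 11-12 band.
Grid: Level 11-12 × Category A = 120-160 weeks.

120-160 weeks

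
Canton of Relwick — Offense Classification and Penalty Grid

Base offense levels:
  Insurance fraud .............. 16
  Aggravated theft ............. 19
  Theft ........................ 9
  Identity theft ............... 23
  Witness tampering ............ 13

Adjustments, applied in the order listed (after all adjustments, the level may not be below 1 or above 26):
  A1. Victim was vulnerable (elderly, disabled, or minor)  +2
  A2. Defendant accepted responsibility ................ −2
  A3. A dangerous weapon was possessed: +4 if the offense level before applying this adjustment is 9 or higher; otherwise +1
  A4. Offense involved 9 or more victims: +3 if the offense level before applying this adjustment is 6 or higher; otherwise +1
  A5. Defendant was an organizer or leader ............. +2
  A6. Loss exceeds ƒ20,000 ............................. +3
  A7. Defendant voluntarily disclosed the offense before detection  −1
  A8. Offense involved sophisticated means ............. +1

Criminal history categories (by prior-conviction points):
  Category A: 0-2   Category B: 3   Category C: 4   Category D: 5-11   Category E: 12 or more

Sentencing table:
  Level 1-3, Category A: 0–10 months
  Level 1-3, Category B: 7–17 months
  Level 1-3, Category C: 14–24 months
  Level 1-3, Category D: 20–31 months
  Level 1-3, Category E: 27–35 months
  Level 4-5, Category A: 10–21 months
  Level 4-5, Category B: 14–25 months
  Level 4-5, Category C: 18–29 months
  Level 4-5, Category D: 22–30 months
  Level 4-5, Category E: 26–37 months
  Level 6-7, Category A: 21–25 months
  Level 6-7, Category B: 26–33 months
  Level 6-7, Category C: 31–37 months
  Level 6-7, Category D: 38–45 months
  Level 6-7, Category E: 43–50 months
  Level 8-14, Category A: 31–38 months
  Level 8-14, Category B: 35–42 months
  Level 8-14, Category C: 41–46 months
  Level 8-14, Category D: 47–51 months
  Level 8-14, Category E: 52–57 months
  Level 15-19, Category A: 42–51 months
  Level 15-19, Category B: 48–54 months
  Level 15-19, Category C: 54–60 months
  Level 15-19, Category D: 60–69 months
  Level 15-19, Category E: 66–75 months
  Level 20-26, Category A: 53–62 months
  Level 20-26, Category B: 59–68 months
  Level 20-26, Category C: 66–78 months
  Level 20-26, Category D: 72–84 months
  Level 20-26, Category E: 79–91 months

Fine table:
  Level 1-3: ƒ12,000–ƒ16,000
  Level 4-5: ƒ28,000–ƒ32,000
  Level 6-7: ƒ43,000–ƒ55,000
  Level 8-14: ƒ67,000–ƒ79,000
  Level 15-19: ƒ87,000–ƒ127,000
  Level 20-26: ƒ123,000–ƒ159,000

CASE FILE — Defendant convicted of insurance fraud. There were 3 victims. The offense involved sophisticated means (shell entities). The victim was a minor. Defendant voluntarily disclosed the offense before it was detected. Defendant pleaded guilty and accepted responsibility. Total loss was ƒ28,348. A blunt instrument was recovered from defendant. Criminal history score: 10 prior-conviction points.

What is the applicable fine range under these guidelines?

ƒ123,000–ƒ159,000

Base offense level for insurance fraud: 16.
A1 applies: 16 + 2 = 18.
A2 applies: 18 − 2 = 16.
A3 applies (level before this adjustment is 16 ≥ 9, so +4): 16 + 4 = 20.
A4 does not apply.
A5 does not apply.
A6 applies: 20 + 3 = 23.
A7 applies: 23 − 1 = 22.
A8 applies: 22 + 1 = 23.
Final offense level: 23.
Level 23 falls in the 20-26 band.
Fine table: Level 20-26 → ƒ123,000–ƒ159,000.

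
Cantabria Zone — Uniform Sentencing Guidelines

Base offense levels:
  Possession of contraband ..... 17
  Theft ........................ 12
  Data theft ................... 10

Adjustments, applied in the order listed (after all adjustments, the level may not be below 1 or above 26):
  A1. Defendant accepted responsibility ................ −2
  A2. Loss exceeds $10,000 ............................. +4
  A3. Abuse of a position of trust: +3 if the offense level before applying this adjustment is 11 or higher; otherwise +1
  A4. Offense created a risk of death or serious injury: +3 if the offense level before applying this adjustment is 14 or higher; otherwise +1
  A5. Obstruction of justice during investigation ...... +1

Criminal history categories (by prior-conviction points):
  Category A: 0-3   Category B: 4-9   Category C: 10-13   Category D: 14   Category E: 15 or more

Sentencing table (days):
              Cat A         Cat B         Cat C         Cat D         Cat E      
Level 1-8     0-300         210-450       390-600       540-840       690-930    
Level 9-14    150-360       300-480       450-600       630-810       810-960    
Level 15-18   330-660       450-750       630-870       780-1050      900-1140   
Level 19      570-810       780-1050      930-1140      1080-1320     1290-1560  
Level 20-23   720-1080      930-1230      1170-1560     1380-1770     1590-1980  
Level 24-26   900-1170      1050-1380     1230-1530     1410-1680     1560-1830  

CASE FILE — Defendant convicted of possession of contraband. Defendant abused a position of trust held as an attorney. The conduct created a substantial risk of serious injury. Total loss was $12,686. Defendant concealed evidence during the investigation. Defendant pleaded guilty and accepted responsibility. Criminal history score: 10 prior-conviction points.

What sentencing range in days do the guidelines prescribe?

Base offense level for possession of contraband: 17.
A1 applies: 17 − 2 = 15.
A2 applies: 15 + 4 = 19.
A3 applies (level before this adjustment is 19 ≥ 11, so +3): 19 + 3 = 22.
A4 applies (level before this adjustment is 22 ≥ 14, so +3): 22 + 3 = 25.
A5 applies: 25 + 1 = 26.
Final offense level: 26.
Criminal history: 10 prior points → Category C (10-13).
Level 26 falls in the 24-26 band.
Grid: Level 24-26 × Category C = 1230-1530 days.

1230-1530 days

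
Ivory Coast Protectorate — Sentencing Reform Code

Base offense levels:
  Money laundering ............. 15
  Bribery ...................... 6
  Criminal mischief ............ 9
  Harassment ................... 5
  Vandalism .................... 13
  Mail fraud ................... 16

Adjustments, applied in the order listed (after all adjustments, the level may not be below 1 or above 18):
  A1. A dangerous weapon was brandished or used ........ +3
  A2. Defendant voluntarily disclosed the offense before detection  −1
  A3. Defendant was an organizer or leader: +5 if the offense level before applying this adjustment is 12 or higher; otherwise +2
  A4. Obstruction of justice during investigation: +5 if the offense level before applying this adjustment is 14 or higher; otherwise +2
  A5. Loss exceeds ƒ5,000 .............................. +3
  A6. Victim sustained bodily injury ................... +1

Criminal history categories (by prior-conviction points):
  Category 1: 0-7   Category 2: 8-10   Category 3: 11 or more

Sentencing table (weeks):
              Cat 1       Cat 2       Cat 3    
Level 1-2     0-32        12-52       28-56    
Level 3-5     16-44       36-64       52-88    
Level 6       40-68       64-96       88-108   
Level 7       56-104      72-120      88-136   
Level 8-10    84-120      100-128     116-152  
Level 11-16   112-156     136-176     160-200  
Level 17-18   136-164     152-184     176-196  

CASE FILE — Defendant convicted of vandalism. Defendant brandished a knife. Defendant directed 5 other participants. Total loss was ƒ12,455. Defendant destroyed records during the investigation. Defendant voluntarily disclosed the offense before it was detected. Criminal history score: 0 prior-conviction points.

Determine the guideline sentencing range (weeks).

Base offense level for vandalism: 13.
A1 applies: 13 + 3 = 16.
A2 applies: 16 − 1 = 15.
A3 applies (level before this adjustment is 15 ≥ 12, so +5): 15 + 5 = 20.
A4 applies (level before this adjustment is 20 ≥ 14, so +5): 20 + 5 = 25.
A5 applies: 25 + 3 = 28.
Level 28 exceeds the maximum of 18; capped at 18.
Final offense level: 18.
Criminal history: 0 prior points → Category 1 (0-7).
Level 18 falls in the 17-18 band.
Grid: Level 17-18 × Category 1 = 136-164 weeks.

136-164 weeks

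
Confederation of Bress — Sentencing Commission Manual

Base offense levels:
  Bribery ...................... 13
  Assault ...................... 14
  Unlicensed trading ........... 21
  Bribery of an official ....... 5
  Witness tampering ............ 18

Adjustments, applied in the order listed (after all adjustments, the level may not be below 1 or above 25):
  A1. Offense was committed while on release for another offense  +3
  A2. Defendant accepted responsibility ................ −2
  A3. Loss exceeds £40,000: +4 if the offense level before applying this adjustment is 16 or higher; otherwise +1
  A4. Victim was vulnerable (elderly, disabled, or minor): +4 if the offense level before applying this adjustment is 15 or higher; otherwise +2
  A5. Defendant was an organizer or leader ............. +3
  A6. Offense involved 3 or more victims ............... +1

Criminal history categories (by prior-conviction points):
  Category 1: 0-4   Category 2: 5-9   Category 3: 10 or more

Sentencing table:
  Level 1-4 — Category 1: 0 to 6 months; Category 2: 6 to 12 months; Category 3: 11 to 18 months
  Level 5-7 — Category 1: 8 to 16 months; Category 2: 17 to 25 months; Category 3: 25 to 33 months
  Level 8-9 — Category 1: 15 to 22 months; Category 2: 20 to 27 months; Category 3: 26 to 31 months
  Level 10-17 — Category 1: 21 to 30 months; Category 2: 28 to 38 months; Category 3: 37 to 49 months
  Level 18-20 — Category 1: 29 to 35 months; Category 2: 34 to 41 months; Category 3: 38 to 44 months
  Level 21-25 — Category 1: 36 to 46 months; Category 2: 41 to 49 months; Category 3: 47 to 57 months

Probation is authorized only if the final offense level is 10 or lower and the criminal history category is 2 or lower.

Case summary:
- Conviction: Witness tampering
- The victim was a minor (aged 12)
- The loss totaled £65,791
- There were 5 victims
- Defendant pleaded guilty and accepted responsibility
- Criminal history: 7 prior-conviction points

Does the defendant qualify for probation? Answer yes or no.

Base offense level for witness tampering: 18.
A2 applies: 18 − 2 = 16.
A3 applies (level before this adjustment is 16 ≥ 16, so +4): 16 + 4 = 20.
A4 applies (level before this adjustment is 20 ≥ 15, so +4): 20 + 4 = 24.
A5 does not apply.
A6 applies: 24 + 1 = 25.
Final offense level: 25.
Criminal history: 7 prior points → Category 2 (5-9).
Level 25 falls in the 21-25 band.
Grid: Level 21-25 × Category 2 = 41-49 months.
Probation check: level 25 > 10 and category 2 ≤ 2 → not eligible.

No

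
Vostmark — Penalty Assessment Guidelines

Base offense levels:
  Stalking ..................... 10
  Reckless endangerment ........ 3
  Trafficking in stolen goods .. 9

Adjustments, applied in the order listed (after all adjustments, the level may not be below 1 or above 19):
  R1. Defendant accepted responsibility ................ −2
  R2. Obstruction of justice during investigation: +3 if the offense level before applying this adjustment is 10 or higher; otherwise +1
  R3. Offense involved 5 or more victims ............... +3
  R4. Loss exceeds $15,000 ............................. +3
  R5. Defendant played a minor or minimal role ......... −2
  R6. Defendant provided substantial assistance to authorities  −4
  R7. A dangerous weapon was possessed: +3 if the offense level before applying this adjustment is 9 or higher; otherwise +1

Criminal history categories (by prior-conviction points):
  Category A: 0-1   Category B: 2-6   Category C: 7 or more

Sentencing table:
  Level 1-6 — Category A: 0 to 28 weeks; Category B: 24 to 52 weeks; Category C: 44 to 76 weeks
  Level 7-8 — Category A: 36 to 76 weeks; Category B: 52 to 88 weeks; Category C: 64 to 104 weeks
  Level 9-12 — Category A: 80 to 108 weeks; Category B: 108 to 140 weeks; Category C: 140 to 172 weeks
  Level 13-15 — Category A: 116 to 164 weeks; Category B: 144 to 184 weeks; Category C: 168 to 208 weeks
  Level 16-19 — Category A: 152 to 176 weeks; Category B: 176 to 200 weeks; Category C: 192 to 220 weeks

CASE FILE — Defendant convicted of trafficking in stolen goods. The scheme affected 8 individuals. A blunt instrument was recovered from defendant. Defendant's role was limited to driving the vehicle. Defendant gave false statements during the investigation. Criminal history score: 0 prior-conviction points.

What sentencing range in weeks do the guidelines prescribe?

Base offense level for trafficking in stolen goods: 9.
R2 applies (level before this adjustment is 9 < 10, so +1): 9 + 1 = 10.
R3 applies: 10 + 3 = 13.
R4 does not apply.
R5 applies: 13 − 2 = 11.
R6 does not apply.
R7 applies (level before this adjustment is 11 ≥ 9, so +3): 11 + 3 = 14.
Final offense level: 14.
Criminal history: 0 prior points → Category A (0-1).
Level 14 falls in the 13-15 band.
Grid: Level 13-15 × Category A = 116-164 weeks.

116-164 weeks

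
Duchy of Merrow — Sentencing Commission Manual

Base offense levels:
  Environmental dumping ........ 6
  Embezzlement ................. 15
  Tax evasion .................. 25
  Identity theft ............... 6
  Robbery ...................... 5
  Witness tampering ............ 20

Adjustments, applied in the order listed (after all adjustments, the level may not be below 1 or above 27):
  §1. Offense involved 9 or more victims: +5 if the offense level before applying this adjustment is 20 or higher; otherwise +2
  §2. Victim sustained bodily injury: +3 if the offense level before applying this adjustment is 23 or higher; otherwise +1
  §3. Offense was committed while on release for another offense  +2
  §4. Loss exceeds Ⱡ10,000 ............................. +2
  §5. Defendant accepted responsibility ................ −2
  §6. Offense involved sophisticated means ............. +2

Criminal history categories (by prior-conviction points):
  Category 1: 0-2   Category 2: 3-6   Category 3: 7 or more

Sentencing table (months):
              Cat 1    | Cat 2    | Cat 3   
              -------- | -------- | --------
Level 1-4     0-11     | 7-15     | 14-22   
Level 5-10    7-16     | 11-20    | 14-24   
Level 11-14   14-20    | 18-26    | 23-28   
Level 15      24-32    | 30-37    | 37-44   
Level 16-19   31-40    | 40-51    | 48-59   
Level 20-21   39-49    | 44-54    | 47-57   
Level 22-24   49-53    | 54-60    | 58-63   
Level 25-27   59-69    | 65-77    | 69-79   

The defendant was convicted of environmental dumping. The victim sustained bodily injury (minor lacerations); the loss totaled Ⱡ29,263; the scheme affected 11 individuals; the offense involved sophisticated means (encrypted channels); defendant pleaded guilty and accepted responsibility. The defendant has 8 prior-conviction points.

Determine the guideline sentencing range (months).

23-28 months

Base offense level for environmental dumping: 6.
§1 applies (level before this adjustment is 6 < 20, so +2): 6 + 2 = 8.
§2 applies (level before this adjustment is 8 < 23, so +1): 8 + 1 = 9.
§3 does not apply.
§4 applies: 9 + 2 = 11.
§5 applies: 11 − 2 = 9.
§6 applies: 9 + 2 = 11.
Final offense level: 11.
Criminal history: 8 prior points → Category 3 (7+).
Level 11 falls in the 11-14 band.
Grid: Level 11-14 × Category 3 = 23-28 months.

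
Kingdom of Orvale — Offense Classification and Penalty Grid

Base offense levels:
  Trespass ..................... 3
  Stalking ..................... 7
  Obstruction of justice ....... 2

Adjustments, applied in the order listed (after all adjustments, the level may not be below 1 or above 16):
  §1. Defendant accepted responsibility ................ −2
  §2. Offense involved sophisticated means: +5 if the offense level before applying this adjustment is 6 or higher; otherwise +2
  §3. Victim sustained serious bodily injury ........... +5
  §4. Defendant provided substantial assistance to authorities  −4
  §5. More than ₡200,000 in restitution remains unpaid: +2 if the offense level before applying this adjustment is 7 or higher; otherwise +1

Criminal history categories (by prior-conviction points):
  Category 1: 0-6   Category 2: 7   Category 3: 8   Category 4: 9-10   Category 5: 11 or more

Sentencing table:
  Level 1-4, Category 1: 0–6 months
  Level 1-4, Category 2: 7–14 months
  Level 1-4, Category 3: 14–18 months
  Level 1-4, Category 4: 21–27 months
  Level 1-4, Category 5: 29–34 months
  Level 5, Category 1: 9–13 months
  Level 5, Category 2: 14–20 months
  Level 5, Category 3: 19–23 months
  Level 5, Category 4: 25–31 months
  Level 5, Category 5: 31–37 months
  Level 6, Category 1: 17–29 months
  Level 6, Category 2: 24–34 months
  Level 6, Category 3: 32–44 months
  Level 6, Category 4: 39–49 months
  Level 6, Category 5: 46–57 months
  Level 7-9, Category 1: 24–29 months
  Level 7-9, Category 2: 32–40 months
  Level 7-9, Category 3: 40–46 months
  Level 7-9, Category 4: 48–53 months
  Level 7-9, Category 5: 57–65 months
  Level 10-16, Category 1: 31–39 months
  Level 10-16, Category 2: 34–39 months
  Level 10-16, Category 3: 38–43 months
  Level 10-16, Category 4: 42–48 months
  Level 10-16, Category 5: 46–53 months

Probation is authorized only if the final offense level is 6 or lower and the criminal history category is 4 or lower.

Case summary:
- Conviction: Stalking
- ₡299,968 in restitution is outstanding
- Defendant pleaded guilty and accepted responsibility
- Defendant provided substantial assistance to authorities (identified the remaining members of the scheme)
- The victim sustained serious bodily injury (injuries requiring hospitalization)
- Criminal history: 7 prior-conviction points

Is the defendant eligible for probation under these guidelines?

Base offense level for stalking: 7.
§1 applies: 7 − 2 = 5.
§2 does not apply.
§3 applies: 5 + 5 = 10.
§4 applies: 10 − 4 = 6.
§5 applies (level before this adjustment is 6 < 7, so +1): 6 + 1 = 7.
Final offense level: 7.
Criminal history: 7 prior points → Category 2 (7).
Level 7 falls in the 7-9 band.
Grid: Level 7-9 × Category 2 = 32-40 months.
Probation check: level 7 > 6 and category 2 ≤ 4 → not eligible.

No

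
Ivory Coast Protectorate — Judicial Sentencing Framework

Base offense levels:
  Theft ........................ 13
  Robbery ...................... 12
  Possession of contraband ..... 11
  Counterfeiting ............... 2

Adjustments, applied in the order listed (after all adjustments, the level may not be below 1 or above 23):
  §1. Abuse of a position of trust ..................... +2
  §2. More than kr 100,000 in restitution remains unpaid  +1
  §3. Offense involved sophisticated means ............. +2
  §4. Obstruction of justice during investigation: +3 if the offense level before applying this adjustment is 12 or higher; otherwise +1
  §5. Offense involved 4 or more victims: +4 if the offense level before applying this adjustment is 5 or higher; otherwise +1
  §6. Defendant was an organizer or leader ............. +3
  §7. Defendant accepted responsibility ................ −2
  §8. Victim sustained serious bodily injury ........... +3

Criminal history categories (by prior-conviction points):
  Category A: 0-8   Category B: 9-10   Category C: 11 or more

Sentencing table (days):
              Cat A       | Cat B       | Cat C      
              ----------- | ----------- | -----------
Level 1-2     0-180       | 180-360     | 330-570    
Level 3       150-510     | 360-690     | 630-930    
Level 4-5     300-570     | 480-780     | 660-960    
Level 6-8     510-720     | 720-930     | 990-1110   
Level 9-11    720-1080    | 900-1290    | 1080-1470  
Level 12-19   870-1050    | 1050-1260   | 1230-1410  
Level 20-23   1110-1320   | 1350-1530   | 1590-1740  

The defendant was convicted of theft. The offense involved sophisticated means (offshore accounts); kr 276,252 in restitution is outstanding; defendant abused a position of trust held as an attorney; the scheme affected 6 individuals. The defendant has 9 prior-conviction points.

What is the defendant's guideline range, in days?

Base offense level for theft: 13.
§1 applies: 13 + 2 = 15.
§2 applies: 15 + 1 = 16.
§3 applies: 16 + 2 = 18.
§5 applies (level before this adjustment is 18 ≥ 5, so +4): 18 + 4 = 22.
§6 does not apply.
Final offense level: 22.
Criminal history: 9 prior points → Category B (9-10).
Level 22 falls in the 20-23 band.
Grid: Level 20-23 × Category B = 1350-1530 days.

1350-1530 days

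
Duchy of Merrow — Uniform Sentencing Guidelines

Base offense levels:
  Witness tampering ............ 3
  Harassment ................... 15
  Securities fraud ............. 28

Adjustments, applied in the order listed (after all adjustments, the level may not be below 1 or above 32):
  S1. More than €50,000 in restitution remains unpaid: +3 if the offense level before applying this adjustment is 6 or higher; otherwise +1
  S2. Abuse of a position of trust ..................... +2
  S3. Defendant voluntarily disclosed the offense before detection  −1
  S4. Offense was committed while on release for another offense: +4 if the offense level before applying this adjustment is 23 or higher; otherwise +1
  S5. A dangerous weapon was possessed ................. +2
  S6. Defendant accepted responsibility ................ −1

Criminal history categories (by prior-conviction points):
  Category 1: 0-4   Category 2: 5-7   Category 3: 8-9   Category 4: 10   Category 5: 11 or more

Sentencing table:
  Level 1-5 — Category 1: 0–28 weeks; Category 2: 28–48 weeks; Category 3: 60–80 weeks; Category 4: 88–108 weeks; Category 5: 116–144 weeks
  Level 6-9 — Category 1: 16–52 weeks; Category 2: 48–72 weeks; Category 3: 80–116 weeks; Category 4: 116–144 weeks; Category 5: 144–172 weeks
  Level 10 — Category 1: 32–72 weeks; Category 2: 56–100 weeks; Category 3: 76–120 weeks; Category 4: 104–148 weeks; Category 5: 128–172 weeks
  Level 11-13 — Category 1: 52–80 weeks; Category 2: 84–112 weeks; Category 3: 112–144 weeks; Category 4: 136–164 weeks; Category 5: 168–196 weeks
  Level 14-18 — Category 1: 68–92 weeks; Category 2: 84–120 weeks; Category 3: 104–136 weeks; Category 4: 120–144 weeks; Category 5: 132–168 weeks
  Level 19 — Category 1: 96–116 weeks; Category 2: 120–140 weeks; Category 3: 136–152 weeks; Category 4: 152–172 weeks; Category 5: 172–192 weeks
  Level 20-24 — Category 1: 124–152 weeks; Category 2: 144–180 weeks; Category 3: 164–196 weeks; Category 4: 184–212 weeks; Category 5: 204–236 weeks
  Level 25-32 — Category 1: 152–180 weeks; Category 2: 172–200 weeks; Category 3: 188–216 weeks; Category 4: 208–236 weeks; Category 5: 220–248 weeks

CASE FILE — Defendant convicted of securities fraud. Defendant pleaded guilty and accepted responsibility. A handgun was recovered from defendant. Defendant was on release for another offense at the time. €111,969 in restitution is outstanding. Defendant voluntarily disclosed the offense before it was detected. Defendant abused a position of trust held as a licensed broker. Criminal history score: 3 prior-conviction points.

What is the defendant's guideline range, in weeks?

Base offense level for securities fraud: 28.
S1 applies (level before this adjustment is 28 ≥ 6, so +3): 28 + 3 = 31.
S2 applies: 31 + 2 = 33.
S3 applies: 33 − 1 = 32.
S4 applies (level before this adjustment is 32 ≥ 23, so +4): 32 + 4 = 36.
S5 applies: 36 + 2 = 38.
S6 applies: 38 − 1 = 37.
Level 37 exceeds the maximum of 32; capped at 32.
Final offense level: 32.
Criminal history: 3 prior points → Category 1 (0-4).
Level 32 falls in the 25-32 band.
Grid: Level 25-32 × Category 1 = 152-180 weeks.

152-180 weeks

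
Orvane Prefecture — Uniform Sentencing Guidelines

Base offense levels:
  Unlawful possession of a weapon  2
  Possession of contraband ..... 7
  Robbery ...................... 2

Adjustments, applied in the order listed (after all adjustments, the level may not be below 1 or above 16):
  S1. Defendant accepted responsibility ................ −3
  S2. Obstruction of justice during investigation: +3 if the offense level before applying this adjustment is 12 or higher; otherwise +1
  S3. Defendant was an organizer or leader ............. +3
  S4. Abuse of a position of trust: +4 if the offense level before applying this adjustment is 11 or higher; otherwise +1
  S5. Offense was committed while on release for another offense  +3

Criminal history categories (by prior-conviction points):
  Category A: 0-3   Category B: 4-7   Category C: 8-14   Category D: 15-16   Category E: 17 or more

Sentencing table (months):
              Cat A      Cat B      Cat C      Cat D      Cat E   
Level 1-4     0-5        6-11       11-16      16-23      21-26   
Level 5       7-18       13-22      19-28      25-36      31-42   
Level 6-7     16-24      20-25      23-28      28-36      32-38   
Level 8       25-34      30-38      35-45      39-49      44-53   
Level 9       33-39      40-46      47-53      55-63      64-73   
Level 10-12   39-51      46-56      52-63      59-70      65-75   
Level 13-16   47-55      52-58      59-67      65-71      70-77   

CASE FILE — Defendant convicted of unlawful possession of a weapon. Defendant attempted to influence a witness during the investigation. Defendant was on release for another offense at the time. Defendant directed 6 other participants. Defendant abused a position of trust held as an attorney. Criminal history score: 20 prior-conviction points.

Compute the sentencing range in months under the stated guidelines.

65-75 months

Base offense level for unlawful possession of a weapon: 2.
S2 applies (level before this adjustment is 2 < 12, so +1): 2 + 1 = 3.
S3 applies: 3 + 3 = 6.
S4 applies (level before this adjustment is 6 < 11, so +1): 6 + 1 = 7.
S5 applies: 7 + 3 = 10.
Final offense level: 10.
Criminal history: 20 prior points → Category E (17+).
Level 10 falls in the 10-12 band.
Grid: Level 10-12 × Category E = 65-75 months.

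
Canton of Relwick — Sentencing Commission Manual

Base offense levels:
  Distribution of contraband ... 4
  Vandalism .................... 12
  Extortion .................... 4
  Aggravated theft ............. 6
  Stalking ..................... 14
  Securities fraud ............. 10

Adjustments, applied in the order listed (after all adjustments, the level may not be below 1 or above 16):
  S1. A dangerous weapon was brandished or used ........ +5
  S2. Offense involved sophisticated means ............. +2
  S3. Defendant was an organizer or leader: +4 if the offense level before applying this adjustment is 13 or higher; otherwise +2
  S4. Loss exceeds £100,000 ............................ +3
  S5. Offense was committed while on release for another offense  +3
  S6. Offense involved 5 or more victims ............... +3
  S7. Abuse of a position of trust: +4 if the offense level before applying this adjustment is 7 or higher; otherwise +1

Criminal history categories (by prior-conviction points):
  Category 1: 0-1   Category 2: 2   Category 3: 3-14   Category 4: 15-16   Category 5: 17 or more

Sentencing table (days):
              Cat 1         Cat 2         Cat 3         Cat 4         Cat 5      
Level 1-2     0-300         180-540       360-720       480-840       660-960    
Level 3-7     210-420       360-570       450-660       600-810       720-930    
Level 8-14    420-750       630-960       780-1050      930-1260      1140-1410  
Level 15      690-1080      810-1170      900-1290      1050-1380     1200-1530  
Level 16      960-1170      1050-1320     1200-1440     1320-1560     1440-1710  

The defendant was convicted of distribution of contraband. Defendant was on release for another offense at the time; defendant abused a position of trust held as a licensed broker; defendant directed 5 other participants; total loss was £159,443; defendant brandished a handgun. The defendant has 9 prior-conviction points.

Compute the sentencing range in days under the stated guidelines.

Base offense level for distribution of contraband: 4.
S1 applies: 4 + 5 = 9.
S3 applies (level before this adjustment is 9 < 13, so +2): 9 + 2 = 11.
S4 applies: 11 + 3 = 14.
S5 applies: 14 + 3 = 17.
S7 applies (level before this adjustment is 17 ≥ 7, so +4): 17 + 4 = 21.
Level 21 exceeds the maximum of 16; capped at 16.
Final offense level: 16.
Criminal history: 9 prior points → Category 3 (3-14).
Level 16 falls in the 16 band.
Grid: Level 16 × Category 3 = 1200-1440 days.

1200-1440 days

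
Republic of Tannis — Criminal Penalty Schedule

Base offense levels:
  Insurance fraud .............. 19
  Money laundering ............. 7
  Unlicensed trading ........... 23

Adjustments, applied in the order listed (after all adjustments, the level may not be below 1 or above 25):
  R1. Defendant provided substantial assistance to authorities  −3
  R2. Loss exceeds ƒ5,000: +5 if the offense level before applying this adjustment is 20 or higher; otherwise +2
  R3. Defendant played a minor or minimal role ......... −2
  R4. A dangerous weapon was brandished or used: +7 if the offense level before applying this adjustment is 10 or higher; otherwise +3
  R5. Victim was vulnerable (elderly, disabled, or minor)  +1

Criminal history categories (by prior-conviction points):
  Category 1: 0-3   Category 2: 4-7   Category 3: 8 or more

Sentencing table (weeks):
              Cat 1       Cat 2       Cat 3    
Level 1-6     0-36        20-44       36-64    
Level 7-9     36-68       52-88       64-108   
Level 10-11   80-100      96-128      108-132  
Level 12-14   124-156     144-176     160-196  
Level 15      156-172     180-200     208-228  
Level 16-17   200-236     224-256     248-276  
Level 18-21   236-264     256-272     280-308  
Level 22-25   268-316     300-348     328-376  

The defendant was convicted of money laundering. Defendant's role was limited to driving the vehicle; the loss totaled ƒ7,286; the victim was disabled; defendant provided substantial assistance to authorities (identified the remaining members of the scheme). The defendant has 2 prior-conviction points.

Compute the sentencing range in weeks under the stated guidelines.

Base offense level for money laundering: 7.
R1 applies: 7 − 3 = 4.
R2 applies (level before this adjustment is 4 < 20, so +2): 4 + 2 = 6.
R3 applies: 6 − 2 = 4.
R5 applies: 4 + 1 = 5.
Final offense level: 5.
Criminal history: 2 prior points → Category 1 (0-3).
Level 5 falls in the 1-6 band.
Grid: Level 1-6 × Category 1 = 0-36 weeks.

0-36 weeks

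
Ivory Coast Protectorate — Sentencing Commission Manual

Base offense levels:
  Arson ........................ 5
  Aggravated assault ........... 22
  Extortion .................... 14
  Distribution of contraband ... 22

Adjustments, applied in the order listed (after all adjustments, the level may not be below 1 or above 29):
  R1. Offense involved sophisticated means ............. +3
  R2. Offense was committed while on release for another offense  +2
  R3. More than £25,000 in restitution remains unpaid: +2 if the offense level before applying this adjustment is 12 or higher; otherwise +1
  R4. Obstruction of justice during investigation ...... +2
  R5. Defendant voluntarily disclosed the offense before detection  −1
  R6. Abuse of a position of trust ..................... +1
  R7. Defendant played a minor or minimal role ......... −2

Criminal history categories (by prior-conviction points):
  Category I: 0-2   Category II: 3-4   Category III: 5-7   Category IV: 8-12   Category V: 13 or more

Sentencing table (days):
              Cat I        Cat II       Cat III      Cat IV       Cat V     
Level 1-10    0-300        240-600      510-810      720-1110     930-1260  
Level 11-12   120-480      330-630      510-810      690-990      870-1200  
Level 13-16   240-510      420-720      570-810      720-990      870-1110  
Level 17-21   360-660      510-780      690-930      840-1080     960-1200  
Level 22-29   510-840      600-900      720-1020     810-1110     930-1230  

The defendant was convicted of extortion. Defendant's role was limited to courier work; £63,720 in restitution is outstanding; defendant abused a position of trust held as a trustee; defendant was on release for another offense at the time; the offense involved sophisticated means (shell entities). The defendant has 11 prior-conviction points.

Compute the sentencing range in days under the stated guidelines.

840-1080 days

Base offense level for extortion: 14.
R1 applies: 14 + 3 = 17.
R2 applies: 17 + 2 = 19.
R3 applies (level before this adjustment is 19 ≥ 12, so +2): 19 + 2 = 21.
R4 does not apply.
R5 does not apply.
R6 applies: 21 + 1 = 22.
R7 applies: 22 − 2 = 20.
Final offense level: 20.
Criminal history: 11 prior points → Category IV (8-12).
Level 20 falls in the 17-21 band.
Grid: Level 17-21 × Category IV = 840-1080 days.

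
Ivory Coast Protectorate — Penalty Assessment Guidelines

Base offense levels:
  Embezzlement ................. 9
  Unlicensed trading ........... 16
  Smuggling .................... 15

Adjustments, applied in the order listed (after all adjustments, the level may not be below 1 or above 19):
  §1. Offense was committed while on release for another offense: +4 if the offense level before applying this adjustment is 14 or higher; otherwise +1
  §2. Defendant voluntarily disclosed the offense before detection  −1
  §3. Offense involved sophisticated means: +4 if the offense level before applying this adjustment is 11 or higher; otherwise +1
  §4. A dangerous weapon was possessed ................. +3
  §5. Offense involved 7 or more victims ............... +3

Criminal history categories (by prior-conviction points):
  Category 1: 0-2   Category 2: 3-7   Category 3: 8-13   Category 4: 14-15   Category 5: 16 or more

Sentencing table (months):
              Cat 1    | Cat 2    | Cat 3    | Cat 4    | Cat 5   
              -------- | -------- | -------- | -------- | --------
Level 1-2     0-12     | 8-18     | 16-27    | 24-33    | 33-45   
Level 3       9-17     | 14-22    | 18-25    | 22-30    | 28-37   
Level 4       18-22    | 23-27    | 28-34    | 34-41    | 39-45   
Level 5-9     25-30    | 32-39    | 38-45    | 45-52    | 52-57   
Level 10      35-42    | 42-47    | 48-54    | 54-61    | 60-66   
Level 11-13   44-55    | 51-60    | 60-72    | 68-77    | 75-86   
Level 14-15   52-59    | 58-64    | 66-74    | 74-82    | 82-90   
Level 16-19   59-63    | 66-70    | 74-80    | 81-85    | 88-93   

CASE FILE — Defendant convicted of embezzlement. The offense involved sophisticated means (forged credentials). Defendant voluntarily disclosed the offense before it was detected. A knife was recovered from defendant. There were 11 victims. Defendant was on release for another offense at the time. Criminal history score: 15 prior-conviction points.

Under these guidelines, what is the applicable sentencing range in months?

Base offense level for embezzlement: 9.
§1 applies (level before this adjustment is 9 < 14, so +1): 9 + 1 = 10.
§2 applies: 10 − 1 = 9.
§3 applies (level before this adjustment is 9 < 11, so +1): 9 + 1 = 10.
§4 applies: 10 + 3 = 13.
§5 applies: 13 + 3 = 16.
Final offense level: 16.
Criminal history: 15 prior points → Category 4 (14-15).
Level 16 falls in the 16-19 band.
Grid: Level 16-19 × Category 4 = 81-85 months.

81-85 months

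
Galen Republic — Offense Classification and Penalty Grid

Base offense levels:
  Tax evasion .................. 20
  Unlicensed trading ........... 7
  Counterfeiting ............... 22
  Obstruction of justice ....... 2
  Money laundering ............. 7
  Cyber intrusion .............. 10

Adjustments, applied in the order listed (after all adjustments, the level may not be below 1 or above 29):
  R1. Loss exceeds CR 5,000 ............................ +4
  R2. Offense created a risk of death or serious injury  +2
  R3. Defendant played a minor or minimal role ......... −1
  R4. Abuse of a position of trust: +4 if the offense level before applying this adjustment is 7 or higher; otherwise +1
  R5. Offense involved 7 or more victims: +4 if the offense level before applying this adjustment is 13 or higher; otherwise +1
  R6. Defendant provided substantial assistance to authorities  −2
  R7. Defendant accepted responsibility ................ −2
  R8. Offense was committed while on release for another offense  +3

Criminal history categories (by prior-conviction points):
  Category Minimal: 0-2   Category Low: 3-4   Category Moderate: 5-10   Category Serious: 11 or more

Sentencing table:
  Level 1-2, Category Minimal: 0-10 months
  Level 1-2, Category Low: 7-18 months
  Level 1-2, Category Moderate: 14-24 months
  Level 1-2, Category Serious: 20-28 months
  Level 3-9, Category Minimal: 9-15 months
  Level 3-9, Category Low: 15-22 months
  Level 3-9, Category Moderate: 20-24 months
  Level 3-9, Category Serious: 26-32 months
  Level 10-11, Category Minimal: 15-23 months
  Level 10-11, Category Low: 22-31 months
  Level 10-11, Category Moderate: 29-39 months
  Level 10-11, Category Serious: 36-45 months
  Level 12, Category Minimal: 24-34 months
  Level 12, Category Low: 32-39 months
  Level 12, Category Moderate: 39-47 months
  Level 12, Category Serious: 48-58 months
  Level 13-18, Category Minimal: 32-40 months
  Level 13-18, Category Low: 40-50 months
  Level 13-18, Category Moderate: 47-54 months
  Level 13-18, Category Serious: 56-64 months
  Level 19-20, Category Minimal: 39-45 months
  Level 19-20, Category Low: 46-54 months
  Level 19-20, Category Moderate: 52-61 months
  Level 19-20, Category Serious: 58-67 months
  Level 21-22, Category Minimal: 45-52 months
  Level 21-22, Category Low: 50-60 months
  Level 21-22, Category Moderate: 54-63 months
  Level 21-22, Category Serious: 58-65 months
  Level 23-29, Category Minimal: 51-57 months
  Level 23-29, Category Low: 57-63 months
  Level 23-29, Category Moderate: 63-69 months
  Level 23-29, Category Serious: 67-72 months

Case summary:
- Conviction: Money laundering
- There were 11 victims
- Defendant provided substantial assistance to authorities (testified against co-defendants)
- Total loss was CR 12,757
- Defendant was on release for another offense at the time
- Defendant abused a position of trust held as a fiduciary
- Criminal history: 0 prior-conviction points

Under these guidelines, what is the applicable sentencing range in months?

39-45 months

Base offense level for money laundering: 7.
R1 applies: 7 + 4 = 11.
R2 does not apply.
R4 applies (level before this adjustment is 11 ≥ 7, so +4): 11 + 4 = 15.
R5 applies (level before this adjustment is 15 ≥ 13, so +4): 15 + 4 = 19.
R6 applies: 19 − 2 = 17.
R7 does not apply.
R8 applies: 17 + 3 = 20.
Final offense level: 20.
Criminal history: 0 prior points → Category Minimal (0-2).
Level 20 falls in the 19-20 band.
Grid: Level 19-20 × Category Minimal = 39-45 months.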